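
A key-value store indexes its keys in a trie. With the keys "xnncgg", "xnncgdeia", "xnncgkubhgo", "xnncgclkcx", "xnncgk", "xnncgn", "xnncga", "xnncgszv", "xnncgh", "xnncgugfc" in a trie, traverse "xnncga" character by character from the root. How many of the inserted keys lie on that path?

Traverse "xnncga" character by character; count nodes along the way that are marked as word ends.
Prefixes of the query that are stored words: "xnncga"
Count: 1

1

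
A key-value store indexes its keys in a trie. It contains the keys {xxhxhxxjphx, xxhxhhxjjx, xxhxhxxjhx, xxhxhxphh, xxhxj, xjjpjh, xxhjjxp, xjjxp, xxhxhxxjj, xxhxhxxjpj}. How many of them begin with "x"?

10

Filter for entries beginning with "x":
Matches: "xjjpjh", "xjjxp", "xxhjjxp", "xxhxhhxjjx", "xxhxhxphh", "xxhxhxxjhx", "xxhxhxxjj", "xxhxhxxjphx", "xxhxhxxjpj", "xxhxj"
Count: 10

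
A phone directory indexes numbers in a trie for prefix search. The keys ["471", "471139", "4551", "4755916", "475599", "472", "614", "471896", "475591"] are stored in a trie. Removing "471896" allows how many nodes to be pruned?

3

Walk "471896" from the leaf back toward the root, removing each node that no remaining word uses.
The suffix "896" (3 nodes) is used only by "471896"; the node for "471" still has the child "1", so pruning stops there.
Nodes removed: 3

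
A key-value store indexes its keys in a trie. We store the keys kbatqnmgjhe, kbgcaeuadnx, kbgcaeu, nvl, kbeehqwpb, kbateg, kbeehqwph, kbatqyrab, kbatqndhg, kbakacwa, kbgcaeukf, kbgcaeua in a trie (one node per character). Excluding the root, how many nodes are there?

Insert word by word; a character creates a node only if that edge doesn't already exist:
  "kbatqnmgjhe" → 11 new (k, b, a, t, q, n, m, g, j, h, e)
  "kbgcaeuadnx" → prefix "kb" already present; 9 new (g, c, a, e, u, a, d, n, x)
  "kbgcaeu" → prefix "kbgcaeu" already present; 0 new (none)
  "nvl" → 3 new (n, v, l)
  "kbeehqwpb" → prefix "kb" already present; 7 new (e, e, h, q, w, p, b)
  "kbateg" → prefix "kbat" already present; 2 new (e, g)
  "kbeehqwph" → prefix "kbeehqwp" already present; 1 new (h)
  "kbatqyrab" → prefix "kbatq" already present; 4 new (y, r, a, b)
  "kbatqndhg" → prefix "kbatqn" already present; 3 new (d, h, g)
  "kbakacwa" → prefix "kba" already present; 5 new (k, a, c, w, a)
  "kbgcaeukf" → prefix "kbgcaeu" already present; 2 new (k, f)
  "kbgcaeua" → prefix "kbgcaeua" already present; 0 new (none)
Total nodes = 11 + 9 + 0 + 3 + 7 + 2 + 1 + 4 + 3 + 5 + 2 + 0 = 47

47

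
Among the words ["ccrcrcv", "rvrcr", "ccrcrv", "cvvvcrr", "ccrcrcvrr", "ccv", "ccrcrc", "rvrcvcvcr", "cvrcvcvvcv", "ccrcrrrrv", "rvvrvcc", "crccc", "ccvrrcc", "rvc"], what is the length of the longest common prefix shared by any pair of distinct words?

The deepest shared node is where two words last agree before diverging.
"ccrcrcv" and "ccrcrcvrr" agree on "ccrcrcv" (7 characters) before diverging; nothing deeper is shared.
Longest shared-prefix length: 7

7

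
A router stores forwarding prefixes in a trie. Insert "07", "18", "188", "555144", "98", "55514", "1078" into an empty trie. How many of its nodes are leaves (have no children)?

A leaf is a node with no children — equivalently, the end of a word that is not a proper prefix of any other stored word.
Those words: "07", "1078", "188", "555144", "98"
Leaf count: 5

5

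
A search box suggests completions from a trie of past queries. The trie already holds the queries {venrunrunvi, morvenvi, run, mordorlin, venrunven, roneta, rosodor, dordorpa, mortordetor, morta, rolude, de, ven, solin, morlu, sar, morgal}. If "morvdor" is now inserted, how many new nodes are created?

3

The longest prefix of "morvdor" already in the trie is "morv" (length 4).
New nodes needed: |"morvdor"| − 4 = 7 − 4 = 3.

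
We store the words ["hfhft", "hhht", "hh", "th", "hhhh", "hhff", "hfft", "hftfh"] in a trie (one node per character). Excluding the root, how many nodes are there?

18

Trie structure (* marks end of a word):
(root)
├─ h
│  ├─ f
│  │  ├─ f
│  │  │  └─ t *
│  │  ├─ h
│  │  │  └─ f
│  │  │     └─ t *
│  │  └─ t
│  │     └─ f
│  │        └─ h *
│  └─ h *
│     ├─ f
│     │  └─ f *
│     └─ h
│        ├─ h *
│        └─ t *
└─ t
   └─ h *
Counting every labelled node above: 18.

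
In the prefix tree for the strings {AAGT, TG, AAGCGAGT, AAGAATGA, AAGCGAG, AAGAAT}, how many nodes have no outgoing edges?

Leaves are exactly the stored words that no other stored word extends.
Those words: "AAGAATGA", "AAGCGAGT", "AAGT", "TG"
Leaf count: 4

4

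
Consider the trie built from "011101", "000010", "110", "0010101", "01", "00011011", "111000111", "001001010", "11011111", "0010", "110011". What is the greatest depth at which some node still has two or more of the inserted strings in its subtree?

The deepest shared node is where two words last agree before diverging.
"0010" and "001001010" agree on "0010" (4 characters) before diverging; nothing deeper is shared.
Longest shared-prefix length: 4

4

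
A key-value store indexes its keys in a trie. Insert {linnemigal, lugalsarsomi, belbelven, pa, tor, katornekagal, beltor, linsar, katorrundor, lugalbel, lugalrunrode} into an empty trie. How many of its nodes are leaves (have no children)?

11

Leaves are exactly the stored words that no other stored word extends.
Those words: "belbelven", "beltor", "katornekagal", "katorrundor", "linnemigal", "linsar", "lugalbel", "lugalrunrode", "lugalsarsomi", "pa", "tor"
Leaf count: 11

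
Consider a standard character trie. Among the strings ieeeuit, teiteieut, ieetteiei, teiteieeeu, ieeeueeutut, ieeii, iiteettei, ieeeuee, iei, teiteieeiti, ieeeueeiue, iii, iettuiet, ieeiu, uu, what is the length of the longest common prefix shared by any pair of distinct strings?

The deepest shared node is where two words last agree before diverging.
"teiteieeeu" and "teiteieeiti" agree on "teiteiee" (8 characters) before diverging; nothing deeper is shared.
Longest shared-prefix length: 8

8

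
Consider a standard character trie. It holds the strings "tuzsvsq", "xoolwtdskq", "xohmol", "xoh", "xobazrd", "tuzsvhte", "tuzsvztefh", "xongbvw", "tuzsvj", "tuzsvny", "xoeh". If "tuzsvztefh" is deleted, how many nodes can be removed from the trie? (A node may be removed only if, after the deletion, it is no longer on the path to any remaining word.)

A node on "tuzsvztefh"'s path can go only if nothing else ends at it or branches off below it.
The suffix "ztefh" (5 nodes) is used only by "tuzsvztefh"; the node for "tuzsv" still has the child "s", so pruning stops there.
Nodes removed: 5

5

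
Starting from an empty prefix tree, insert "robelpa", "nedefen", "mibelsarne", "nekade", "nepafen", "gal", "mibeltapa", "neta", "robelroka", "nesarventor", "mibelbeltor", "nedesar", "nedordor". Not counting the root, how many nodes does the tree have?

Count nodes per top-level branch (shared prefixes stored once):
  'g'-branch (gal): 3 nodes
  'm'-branch (mibelbeltor, mibelsarne, mibeltapa): 20 nodes
  'n'-branch (nedefen, nedesar, nedordor, nekade, nepafen, nesarventor, neta): 35 nodes
  'r'-branch (robelpa, robelroka): 11 nodes
Sum: 69

69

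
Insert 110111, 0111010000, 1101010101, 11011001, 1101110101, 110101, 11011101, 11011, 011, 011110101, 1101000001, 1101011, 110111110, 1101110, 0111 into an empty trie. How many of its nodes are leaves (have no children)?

Leaves are exactly the stored words that no other stored word extends.
Those words: "0111010000", "011110101", "1101000001", "1101010101", "1101011", "11011001", "1101110101", "110111110"
Leaf count: 8

8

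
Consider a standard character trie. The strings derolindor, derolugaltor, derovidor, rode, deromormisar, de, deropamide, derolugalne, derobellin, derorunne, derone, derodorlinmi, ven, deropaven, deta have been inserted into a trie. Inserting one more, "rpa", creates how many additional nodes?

"r" is already a path in the trie; the remaining "pa" must be added.
New nodes needed: |"rpa"| − 1 = 3 − 1 = 2.

2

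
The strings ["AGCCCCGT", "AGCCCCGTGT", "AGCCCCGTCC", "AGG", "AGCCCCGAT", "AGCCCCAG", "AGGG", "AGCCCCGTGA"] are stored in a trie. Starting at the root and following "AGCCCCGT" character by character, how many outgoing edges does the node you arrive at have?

2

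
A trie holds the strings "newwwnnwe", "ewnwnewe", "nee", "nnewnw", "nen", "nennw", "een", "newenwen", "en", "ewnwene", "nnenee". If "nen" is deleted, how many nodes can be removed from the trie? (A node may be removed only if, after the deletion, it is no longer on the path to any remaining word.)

0

Walk "nen" from the leaf back toward the root, removing each node that no remaining word uses.
Every node on "nen" is still needed (e.g. by "nennw"), so nothing is freed.
Nodes removed: 0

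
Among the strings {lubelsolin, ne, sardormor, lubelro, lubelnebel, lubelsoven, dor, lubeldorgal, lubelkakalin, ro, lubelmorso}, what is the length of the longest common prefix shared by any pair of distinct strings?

7

The deepest shared node is where two words last agree before diverging.
"lubelsolin" and "lubelsoven" agree on "lubelso" (7 characters) before diverging; nothing deeper is shared.
Longest shared-prefix length: 7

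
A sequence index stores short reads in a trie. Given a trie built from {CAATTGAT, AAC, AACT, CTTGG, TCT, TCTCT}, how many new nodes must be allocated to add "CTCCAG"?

4

The longest prefix of "CTCCAG" already in the trie is "CT" (length 2).
So 6 − 2 = 4 new nodes.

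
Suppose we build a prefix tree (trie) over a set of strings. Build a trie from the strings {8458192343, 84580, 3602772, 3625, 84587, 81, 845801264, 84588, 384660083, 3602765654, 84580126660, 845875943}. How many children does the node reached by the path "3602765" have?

1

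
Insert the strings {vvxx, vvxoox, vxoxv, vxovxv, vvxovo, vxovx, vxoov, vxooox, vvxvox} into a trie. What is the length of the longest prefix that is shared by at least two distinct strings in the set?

5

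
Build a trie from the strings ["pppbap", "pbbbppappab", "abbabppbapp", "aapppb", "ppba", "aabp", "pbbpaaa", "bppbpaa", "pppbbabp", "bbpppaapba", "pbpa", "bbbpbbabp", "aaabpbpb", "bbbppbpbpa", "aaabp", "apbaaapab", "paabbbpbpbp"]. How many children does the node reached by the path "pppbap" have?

Walk "pppbap" from the root, arriving at one node.
No stored string extends past "pppbap".
That node has 0 child edges.

0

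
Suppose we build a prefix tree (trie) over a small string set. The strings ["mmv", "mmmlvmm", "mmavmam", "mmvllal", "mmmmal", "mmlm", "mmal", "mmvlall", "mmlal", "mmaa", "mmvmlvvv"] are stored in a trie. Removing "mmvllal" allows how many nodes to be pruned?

3

Walk "mmvllal" from the leaf back toward the root, removing each node that no remaining word uses.
The suffix "lal" (3 nodes) is used only by "mmvllal"; the node for "mmvl" still has the child "a", so pruning stops there.
Nodes removed: 3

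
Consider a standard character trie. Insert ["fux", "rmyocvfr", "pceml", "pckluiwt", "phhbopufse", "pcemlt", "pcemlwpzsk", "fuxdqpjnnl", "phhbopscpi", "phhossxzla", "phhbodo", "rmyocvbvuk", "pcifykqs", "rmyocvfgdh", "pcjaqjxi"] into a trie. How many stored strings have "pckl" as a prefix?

Filter for entries beginning with "pckl":
Matches: "pckluiwt"
Count: 1

1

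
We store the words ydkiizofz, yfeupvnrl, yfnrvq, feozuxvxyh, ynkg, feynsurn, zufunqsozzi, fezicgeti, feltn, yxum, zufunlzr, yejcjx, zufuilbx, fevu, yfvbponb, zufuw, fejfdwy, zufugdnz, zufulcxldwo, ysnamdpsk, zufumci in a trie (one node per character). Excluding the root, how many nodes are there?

112

Count nodes per top-level branch (shared prefixes stored once):
  'f'-branch (fejfdwy, feltn, feozuxvxyh, fevu, feynsurn, fezicgeti): 33 nodes
  'y'-branch (ydkiizofz, yejcjx, yfeupvnrl, yfnrvq, yfvbponb, ynkg, ysnamdpsk, yxum): 46 nodes
  'z'-branch (zufugdnz, zufuilbx, zufulcxldwo, zufumci, zufunlzr, zufunqsozzi, zufuw): 33 nodes
Sum: 112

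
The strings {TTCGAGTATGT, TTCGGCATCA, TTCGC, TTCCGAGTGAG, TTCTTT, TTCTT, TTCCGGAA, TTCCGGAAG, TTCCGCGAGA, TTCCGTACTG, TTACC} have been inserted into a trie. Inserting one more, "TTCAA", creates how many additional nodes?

2

"TTC" is already a path in the trie; the remaining "AA" must be added.
New nodes needed: |"TTCAA"| − 3 = 5 − 3 = 2.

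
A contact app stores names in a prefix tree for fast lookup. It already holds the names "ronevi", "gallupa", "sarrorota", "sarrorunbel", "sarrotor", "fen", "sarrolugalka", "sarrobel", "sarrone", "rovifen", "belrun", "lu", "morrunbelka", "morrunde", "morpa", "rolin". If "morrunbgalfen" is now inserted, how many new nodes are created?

6

Walking "morrunbgalfen" from the root, the first 7 characters ("morrunb") follow existing edges; "g" is the first miss.
New nodes needed: |"morrunbgalfen"| − 7 = 13 − 7 = 6.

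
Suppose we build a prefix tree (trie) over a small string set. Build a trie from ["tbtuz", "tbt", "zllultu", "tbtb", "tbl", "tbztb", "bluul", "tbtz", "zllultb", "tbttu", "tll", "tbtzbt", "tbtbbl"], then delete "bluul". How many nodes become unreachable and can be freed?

After clearing the end-marker at "bluul", prune upward until reaching a node still needed by another word.
No other word shares any prefix with "bluul", so all 5 of its nodes go.
Nodes removed: 5

5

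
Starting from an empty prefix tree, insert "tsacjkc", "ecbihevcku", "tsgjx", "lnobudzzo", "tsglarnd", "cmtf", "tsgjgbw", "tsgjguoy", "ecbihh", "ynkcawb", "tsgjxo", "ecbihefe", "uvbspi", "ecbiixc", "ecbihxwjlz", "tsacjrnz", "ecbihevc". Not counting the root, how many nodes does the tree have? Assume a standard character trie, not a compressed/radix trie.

Trace insertions, counting only characters that open a new branch:
  "tsacjkc" → 7 new (t, s, a, c, j, k, c)
  "ecbihevcku" → 10 new (e, c, b, i, h, e, v, c, k, u)
  "tsgjx" → prefix "ts" already present; 3 new (g, j, x)
  "lnobudzzo" → 9 new (l, n, o, b, u, d, z, z, o)
  "tsglarnd" → prefix "tsg" already present; 5 new (l, a, r, n, d)
  "cmtf" → 4 new (c, m, t, f)
  "tsgjgbw" → prefix "tsgj" already present; 3 new (g, b, w)
  "tsgjguoy" → prefix "tsgjg" already present; 3 new (u, o, y)
  "ecbihh" → prefix "ecbih" already present; 1 new (h)
  "ynkcawb" → 7 new (y, n, k, c, a, w, b)
  "tsgjxo" → prefix "tsgjx" already present; 1 new (o)
  "ecbihefe" → prefix "ecbihe" already present; 2 new (f, e)
  "uvbspi" → 6 new (u, v, b, s, p, i)
  "ecbiixc" → prefix "ecbi" already present; 3 new (i, x, c)
  "ecbihxwjlz" → prefix "ecbih" already present; 5 new (x, w, j, l, z)
  "tsacjrnz" → prefix "tsacj" already present; 3 new (r, n, z)
  "ecbihevc" → prefix "ecbihevc" already present; 0 new (none)
Total nodes = 7 + 10 + 3 + 9 + 5 + 4 + 3 + 3 + 1 + 7 + 1 + 2 + 6 + 3 + 5 + 3 + 0 = 72

72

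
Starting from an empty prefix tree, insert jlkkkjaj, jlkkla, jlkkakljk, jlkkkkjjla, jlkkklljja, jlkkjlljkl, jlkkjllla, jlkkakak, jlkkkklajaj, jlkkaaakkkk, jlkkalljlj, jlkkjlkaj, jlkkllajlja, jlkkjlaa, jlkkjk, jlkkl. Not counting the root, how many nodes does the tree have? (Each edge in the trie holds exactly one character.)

63

For each word, the new-node count is its length minus the longest prefix already in the trie:
  "jlkkkjaj" → 8 new (j, l, k, k, k, j, a, j)
  "jlkkla" → prefix "jlkk" already present; 2 new (l, a)
  "jlkkakljk" → prefix "jlkk" already present; 5 new (a, k, l, j, k)
  "jlkkkkjjla" → prefix "jlkkk" already present; 5 new (k, j, j, l, a)
  "jlkkklljja" → prefix "jlkkk" already present; 5 new (l, l, j, j, a)
  "jlkkjlljkl" → prefix "jlkk" already present; 6 new (j, l, l, j, k, l)
  "jlkkjllla" → prefix "jlkkjll" already present; 2 new (l, a)
  "jlkkakak" → prefix "jlkkak" already present; 2 new (a, k)
  "jlkkkklajaj" → prefix "jlkkkk" already present; 5 new (l, a, j, a, j)
  "jlkkaaakkkk" → prefix "jlkka" already present; 6 new (a, a, k, k, k, k)
  "jlkkalljlj" → prefix "jlkka" already present; 5 new (l, l, j, l, j)
  "jlkkjlkaj" → prefix "jlkkjl" already present; 3 new (k, a, j)
  "jlkkllajlja" → prefix "jlkkl" already present; 6 new (l, a, j, l, j, a)
  "jlkkjlaa" → prefix "jlkkjl" already present; 2 new (a, a)
  "jlkkjk" → prefix "jlkkj" already present; 1 new (k)
  "jlkkl" → prefix "jlkkl" already present; 0 new (none)
Total nodes = 8 + 2 + 5 + 5 + 5 + 6 + 2 + 2 + 5 + 6 + 5 + 3 + 6 + 2 + 1 + 0 = 63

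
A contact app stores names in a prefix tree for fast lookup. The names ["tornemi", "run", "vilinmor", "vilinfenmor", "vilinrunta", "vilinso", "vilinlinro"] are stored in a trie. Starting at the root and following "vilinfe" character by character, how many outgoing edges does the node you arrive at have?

1

Follow the path "vilinfe" to its node, then look at its outgoing edges.
Distinct next characters after "vilinfe": n.
That node has 1 child edge.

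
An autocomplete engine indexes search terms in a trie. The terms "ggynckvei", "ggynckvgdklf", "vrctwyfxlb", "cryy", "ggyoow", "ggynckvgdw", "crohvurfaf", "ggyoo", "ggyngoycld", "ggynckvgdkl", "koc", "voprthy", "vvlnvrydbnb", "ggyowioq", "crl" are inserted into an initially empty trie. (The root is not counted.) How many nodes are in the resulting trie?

Count nodes per top-level branch (shared prefixes stored once):
  'c'-branch (crl, crohvurfaf, cryy): 13 nodes
  'g'-branch (ggynckvei, ggynckvgdkl, ggynckvgdklf, ggynckvgdw, ggyngoycld, ggyoo, ggyoow, ggyowioq): 28 nodes
  'k'-branch (koc): 3 nodes
  'v'-branch (voprthy, vrctwyfxlb, vvlnvrydbnb): 26 nodes
Sum: 70

70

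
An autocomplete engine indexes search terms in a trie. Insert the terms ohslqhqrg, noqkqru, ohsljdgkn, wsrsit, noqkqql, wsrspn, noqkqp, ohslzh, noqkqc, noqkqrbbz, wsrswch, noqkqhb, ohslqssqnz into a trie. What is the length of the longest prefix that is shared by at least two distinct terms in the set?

6

Equivalently: take the maximum, over all pairs, of their longest common prefix length.
e.g. "noqkqrbbz" and "noqkqru" share the prefix "noqkqr" of length 6; no pair shares a longer one.
Longest shared-prefix length: 6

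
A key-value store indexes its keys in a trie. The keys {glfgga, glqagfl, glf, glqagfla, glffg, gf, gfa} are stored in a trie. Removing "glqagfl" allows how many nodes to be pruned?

0

A node on "glqagfl"'s path can go only if nothing else ends at it or branches off below it.
Every node on "glqagfl" is still needed (e.g. by "glqagfla"), so nothing is freed.
Nodes removed: 0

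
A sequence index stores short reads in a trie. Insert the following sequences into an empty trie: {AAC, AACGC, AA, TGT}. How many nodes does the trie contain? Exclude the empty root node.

Insert word by word; a character creates a node only if that edge doesn't already exist:
  "AAC" → 3 new (A, A, C)
  "AACGC" → prefix "AAC" already present; 2 new (G, C)
  "AA" → prefix "AA" already present; 0 new (none)
  "TGT" → 3 new (T, G, T)
Total nodes = 3 + 2 + 0 + 3 = 8

8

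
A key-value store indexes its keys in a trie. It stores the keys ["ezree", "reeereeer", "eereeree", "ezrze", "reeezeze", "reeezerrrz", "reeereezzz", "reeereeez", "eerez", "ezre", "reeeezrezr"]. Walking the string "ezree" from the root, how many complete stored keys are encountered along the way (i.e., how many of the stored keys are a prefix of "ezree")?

Check each prefix of "ezree" against the stored set — each match is an end-marker on the path.
Prefixes of the query that are stored words: "ezre", "ezree"
Count: 2

2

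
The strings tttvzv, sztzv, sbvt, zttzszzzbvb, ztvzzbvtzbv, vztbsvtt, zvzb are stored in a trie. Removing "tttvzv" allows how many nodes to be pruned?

6

After clearing the end-marker at "tttvzv", prune upward until reaching a node still needed by another word.
No other word shares any prefix with "tttvzv", so all 6 of its nodes go.
Nodes removed: 6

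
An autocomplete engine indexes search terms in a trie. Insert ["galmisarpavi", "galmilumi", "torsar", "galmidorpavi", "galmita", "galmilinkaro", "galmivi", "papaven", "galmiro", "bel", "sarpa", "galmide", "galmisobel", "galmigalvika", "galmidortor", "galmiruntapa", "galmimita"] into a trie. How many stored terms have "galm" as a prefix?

13

Walk to "galm"; the words in its subtree are exactly those with that prefix.
Matches: "galmide", "galmidorpavi", "galmidortor", "galmigalvika", "galmilinkaro", "galmilumi", "galmimita", "galmiro", "galmiruntapa", "galmisarpavi", "galmisobel", "galmita", "galmivi"
Count: 13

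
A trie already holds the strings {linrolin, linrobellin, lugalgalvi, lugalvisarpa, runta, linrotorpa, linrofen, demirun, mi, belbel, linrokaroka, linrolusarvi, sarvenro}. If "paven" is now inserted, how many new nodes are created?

5

Nothing in the trie begins with "p"; the whole of "paven" is new.
5 − 0 = 5 new nodes.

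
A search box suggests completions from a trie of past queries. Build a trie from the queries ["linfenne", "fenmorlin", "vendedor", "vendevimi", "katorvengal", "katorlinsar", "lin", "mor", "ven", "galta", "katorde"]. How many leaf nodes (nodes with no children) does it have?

Leaves are exactly the stored words that no other stored word extends.
Those words: "fenmorlin", "galta", "katorde", "katorlinsar", "katorvengal", "linfenne", "mor", "vendedor", "vendevimi"
Leaf count: 9

9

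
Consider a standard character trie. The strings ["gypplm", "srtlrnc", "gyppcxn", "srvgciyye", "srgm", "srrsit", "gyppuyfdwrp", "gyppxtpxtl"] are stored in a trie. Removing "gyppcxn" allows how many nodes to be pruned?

A node on "gyppcxn"'s path can go only if nothing else ends at it or branches off below it.
The suffix "cxn" (3 nodes) is used only by "gyppcxn"; the node for "gypp" still has the child "l", so pruning stops there.
Nodes removed: 3

3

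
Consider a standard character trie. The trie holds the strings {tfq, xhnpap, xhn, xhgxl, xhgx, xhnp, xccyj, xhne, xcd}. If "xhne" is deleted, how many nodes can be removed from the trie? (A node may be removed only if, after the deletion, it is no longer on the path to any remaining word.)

A node on "xhne"'s path can go only if nothing else ends at it or branches off below it.
The suffix "e" (1 node) is used only by "xhne"; the node for "xhn" still has the child "p", so pruning stops there.
Nodes removed: 1

1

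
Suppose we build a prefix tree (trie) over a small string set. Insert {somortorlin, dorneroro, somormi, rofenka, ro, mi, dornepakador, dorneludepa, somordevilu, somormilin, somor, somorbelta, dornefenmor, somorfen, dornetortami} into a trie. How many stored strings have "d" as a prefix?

Filter for entries beginning with "d":
Matches: "dornefenmor", "dorneludepa", "dornepakador", "dorneroro", "dornetortami"
Count: 5

5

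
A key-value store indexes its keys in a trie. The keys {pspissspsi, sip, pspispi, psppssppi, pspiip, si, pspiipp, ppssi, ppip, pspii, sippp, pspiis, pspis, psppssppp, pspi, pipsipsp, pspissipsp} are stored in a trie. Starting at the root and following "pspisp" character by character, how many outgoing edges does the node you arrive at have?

1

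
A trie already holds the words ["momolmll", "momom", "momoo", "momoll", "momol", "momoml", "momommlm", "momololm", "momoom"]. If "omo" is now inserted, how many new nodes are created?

No existing word starts with "o", so every character of "omo" needs a new node.
3 − 0 = 3 new nodes.

3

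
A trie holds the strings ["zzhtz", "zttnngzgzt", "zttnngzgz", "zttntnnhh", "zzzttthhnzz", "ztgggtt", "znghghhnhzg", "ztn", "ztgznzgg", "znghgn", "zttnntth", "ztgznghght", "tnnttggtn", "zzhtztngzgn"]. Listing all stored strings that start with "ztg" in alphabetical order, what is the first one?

ztgggtt

Filter for "ztg…" and sort: "ztgggtt", "ztgznghght", "ztgznzgg"
The 1st is ztgggtt.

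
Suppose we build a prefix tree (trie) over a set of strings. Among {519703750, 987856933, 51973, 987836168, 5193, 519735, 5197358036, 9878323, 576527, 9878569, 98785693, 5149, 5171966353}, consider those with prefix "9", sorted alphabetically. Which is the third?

DFS of the "9" subtree visits, in order: "9878323", "987836168", "9878569", "98785693", "987856933"
Position 3: 9878569

9878569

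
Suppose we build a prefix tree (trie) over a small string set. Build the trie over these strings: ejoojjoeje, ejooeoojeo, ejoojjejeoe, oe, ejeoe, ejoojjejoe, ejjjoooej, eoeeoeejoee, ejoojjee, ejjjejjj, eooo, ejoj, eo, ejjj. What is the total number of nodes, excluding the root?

53

Insert word by word; a character creates a node only if that edge doesn't already exist:
  "ejoojjoeje" → 10 new (e, j, o, o, j, j, o, e, j, e)
  "ejooeoojeo" → prefix "ejoo" already present; 6 new (e, o, o, j, e, o)
  "ejoojjejeoe" → prefix "ejoojj" already present; 5 new (e, j, e, o, e)
  "oe" → 2 new (o, e)
  "ejeoe" → prefix "ej" already present; 3 new (e, o, e)
  "ejoojjejoe" → prefix "ejoojjej" already present; 2 new (o, e)
  "ejjjoooej" → prefix "ej" already present; 7 new (j, j, o, o, o, e, j)
  "eoeeoeejoee" → prefix "e" already present; 10 new (o, e, e, o, e, e, j, o, e, e)
  "ejoojjee" → prefix "ejoojje" already present; 1 new (e)
  "ejjjejjj" → prefix "ejjj" already present; 4 new (e, j, j, j)
  "eooo" → prefix "eo" already present; 2 new (o, o)
  "ejoj" → prefix "ejo" already present; 1 new (j)
  "eo" → prefix "eo" already present; 0 new (none)
  "ejjj" → prefix "ejjj" already present; 0 new (none)
Total nodes = 10 + 6 + 5 + 2 + 3 + 2 + 7 + 10 + 1 + 4 + 2 + 1 + 0 + 0 = 53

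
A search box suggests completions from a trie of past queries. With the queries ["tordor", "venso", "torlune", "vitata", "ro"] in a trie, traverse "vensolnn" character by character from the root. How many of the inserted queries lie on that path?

1

Check each prefix of "vensolnn" against the stored set — each match is an end-marker on the path.
Prefixes of the query that are stored words: "venso"
Count: 1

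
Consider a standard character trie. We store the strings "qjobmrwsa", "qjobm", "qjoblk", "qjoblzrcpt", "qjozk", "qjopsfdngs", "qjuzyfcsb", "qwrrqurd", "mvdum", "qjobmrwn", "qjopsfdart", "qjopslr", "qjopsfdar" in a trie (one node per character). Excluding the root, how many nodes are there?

50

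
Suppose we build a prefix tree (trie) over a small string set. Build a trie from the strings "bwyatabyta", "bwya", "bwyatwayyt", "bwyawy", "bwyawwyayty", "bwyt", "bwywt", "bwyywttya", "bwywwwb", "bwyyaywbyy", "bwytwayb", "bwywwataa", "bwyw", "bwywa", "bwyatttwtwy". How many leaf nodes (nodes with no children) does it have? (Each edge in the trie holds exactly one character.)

A leaf is a node with no children — equivalently, the end of a word that is not a proper prefix of any other stored word.
Those words: "bwyatabyta", "bwyatttwtwy", "bwyatwayyt", "bwyawwyayty", "bwyawy", "bwytwayb", "bwywa", "bwywt", "bwywwataa", "bwywwwb", "bwyyaywbyy", "bwyywttya"
Leaf count: 12

12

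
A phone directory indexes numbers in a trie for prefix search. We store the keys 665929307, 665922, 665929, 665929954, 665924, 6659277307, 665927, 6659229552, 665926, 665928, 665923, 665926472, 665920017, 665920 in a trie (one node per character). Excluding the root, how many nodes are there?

33

Trace insertions, counting only characters that open a new branch:
  "665929307" → 9 new (6, 6, 5, 9, 2, 9, 3, 0, 7)
  "665922" → prefix "66592" already present; 1 new (2)
  "665929" → prefix "665929" already present; 0 new (none)
  "665929954" → prefix "665929" already present; 3 new (9, 5, 4)
  "665924" → prefix "66592" already present; 1 new (4)
  "6659277307" → prefix "66592" already present; 5 new (7, 7, 3, 0, 7)
  "665927" → prefix "665927" already present; 0 new (none)
  "6659229552" → prefix "665922" already present; 4 new (9, 5, 5, 2)
  "665926" → prefix "66592" already present; 1 new (6)
  "665928" → prefix "66592" already present; 1 new (8)
  "665923" → prefix "66592" already present; 1 new (3)
  "665926472" → prefix "665926" already present; 3 new (4, 7, 2)
  "665920017" → prefix "66592" already present; 4 new (0, 0, 1, 7)
  "665920" → prefix "665920" already present; 0 new (none)
Total nodes = 9 + 1 + 0 + 3 + 1 + 5 + 0 + 4 + 1 + 1 + 1 + 3 + 4 + 0 = 33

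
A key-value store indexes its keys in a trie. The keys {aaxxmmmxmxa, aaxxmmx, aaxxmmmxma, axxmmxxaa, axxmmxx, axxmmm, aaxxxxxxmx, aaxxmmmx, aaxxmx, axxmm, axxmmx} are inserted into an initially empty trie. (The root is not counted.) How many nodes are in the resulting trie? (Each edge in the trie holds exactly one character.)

Trie structure (* marks end of a word):
(root)
└─ a
   ├─ a
   │  └─ x
   │     └─ x
   │        ├─ m
   │        │  ├─ m
   │        │  │  ├─ m
   │        │  │  │  └─ x *
   │        │  │  │     └─ m
   │        │  │  │        ├─ a *
   │        │  │  │        └─ x
   │        │  │  │           └─ a *
   │        │  │  └─ x *
   │        │  └─ x *
   │        └─ x
   │           └─ x
   │              └─ x
   │                 └─ x
   │                    └─ m
   │                       └─ x *
   └─ x
      └─ x
         └─ m
            └─ m *
               ├─ m *
               └─ x *
                  └─ x *
                     └─ a
                        └─ a *
Counting every labelled node above: 29.

29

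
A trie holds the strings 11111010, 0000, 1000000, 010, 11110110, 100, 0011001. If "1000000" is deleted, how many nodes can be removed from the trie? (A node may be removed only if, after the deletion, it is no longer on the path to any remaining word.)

4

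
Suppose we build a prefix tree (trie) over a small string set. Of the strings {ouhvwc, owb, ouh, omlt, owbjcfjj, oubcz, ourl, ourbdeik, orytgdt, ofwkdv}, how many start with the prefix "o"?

Filter for entries beginning with "o":
Words under "o": ofwkdv, omlt, orytgdt, oubcz, ouh, ouhvwc, ourbdeik, ourl, owb, owbjcfjj
Count: 10

10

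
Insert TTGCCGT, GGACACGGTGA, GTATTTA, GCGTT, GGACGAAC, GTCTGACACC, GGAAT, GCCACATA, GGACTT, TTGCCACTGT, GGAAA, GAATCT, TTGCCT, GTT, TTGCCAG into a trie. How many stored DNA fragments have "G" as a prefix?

11

Walk to "G"; the words in its subtree are exactly those with that prefix.
Matches: "GAATCT", "GCCACATA", "GCGTT", "GGAAA", "GGAAT", "GGACACGGTGA", "GGACGAAC", "GGACTT", "GTATTTA", "GTCTGACACC", "GTT"
Count: 11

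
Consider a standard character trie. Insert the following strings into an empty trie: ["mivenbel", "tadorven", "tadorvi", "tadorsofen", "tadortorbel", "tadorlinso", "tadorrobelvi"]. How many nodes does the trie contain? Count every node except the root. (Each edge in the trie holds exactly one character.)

Count nodes per top-level branch (shared prefixes stored once):
  'm'-branch (mivenbel): 8 nodes
  't'-branch (tadorlinso, tadorrobelvi, tadorsofen, tadortorbel, tadorven, tadorvi): 32 nodes
Sum: 40

40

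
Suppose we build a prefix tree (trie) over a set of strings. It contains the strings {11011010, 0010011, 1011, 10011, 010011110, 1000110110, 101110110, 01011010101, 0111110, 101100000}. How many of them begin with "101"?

3

Traverse to the node for "101", then collect every word in that subtree.
Words under "101": 1011, 101100000, 101110110
Count: 3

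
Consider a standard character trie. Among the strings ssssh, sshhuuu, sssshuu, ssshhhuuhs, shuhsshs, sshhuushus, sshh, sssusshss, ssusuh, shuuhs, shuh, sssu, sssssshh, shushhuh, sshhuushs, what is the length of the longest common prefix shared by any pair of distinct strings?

The deepest shared node is where two words last agree before diverging.
"sshhuushs" and "sshhuushus" agree on "sshhuush" (8 characters) before diverging; nothing deeper is shared.
Longest shared-prefix length: 8

8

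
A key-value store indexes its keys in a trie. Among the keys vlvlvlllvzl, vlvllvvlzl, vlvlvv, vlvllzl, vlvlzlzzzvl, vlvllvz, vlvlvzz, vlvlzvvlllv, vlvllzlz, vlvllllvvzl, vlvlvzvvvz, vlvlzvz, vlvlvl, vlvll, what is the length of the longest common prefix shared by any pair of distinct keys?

Equivalently: take the maximum, over all pairs, of their longest common prefix length.
e.g. "vlvllzl" and "vlvllzlz" share the prefix "vlvllzl" of length 7; no pair shares a longer one.
Longest shared-prefix length: 7

7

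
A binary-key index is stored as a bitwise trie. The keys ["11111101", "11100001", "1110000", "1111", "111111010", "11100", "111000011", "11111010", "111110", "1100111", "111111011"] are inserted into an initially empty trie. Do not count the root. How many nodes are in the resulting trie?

Trie structure (* marks end of a word):
(root)
└─ 1
   └─ 1
      ├─ 0
      │  └─ 0
      │     └─ 1
      │        └─ 1
      │           └─ 1 *
      └─ 1
         ├─ 0
         │  └─ 0 *
         │     └─ 0
         │        └─ 0 *
         │           └─ 1 *
         │              └─ 1 *
         └─ 1 *
            └─ 1
               ├─ 0 *
               │  └─ 1
               │     └─ 0 *
               └─ 1
                  └─ 0
                     └─ 1 *
                        ├─ 0 *
                        └─ 1 *
Counting every labelled node above: 24.

24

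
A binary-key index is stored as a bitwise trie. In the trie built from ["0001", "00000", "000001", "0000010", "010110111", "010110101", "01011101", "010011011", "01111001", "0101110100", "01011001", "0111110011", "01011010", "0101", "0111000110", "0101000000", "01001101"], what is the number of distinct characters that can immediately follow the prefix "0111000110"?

0

The children of the "0111000110" node are the distinct next characters among strings starting with "0111000110".
No stored string extends past "0111000110".
That node has 0 child edges.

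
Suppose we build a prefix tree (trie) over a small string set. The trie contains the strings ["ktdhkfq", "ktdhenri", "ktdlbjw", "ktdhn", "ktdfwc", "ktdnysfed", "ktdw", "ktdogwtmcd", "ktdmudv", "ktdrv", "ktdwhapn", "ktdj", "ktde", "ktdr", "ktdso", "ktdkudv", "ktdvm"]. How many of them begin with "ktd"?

Filter for entries beginning with "ktd":
Words under "ktd": ktde, ktdfwc, ktdhenri, ktdhkfq, ktdhn, ktdj, ktdkudv, ktdlbjw, ktdmudv, ktdnysfed, ktdogwtmcd, ktdr, ktdrv, ktdso, ktdvm, ktdw, ktdwhapn
Count: 17

17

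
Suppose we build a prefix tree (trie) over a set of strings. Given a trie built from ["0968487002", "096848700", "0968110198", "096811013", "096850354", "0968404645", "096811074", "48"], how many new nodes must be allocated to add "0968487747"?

"0968487" is already a path in the trie; the remaining "747" must be added.
New nodes needed: |"0968487747"| − 7 = 10 − 7 = 3.

3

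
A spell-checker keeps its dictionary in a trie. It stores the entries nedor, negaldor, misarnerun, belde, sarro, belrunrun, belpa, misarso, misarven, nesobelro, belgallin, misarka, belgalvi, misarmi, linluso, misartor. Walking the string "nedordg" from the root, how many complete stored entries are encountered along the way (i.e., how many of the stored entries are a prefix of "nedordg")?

1

Walk "nedordg" from the root; an end-of-word marker is hit whenever a stored word is a prefix of "nedordg".
Prefixes of the query that are stored words: "nedor"
Count: 1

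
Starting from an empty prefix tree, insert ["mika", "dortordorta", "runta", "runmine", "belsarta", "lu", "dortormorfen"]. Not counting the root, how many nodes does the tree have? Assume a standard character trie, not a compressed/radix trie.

Insert word by word; a character creates a node only if that edge doesn't already exist:
  "mika" → 4 new (m, i, k, a)
  "dortordorta" → 11 new (d, o, r, t, o, r, d, o, r, t, a)
  "runta" → 5 new (r, u, n, t, a)
  "runmine" → prefix "run" already present; 4 new (m, i, n, e)
  "belsarta" → 8 new (b, e, l, s, a, r, t, a)
  "lu" → 2 new (l, u)
  "dortormorfen" → prefix "dortor" already present; 6 new (m, o, r, f, e, n)
Total nodes = 4 + 11 + 5 + 4 + 8 + 2 + 6 = 40

40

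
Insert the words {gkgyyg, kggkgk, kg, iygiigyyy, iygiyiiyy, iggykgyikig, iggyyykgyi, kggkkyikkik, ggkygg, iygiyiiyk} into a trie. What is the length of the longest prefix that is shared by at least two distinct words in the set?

Equivalently: take the maximum, over all pairs, of their longest common prefix length.
e.g. "iygiyiiyk" and "iygiyiiyy" share the prefix "iygiyiiy" of length 8; no pair shares a longer one.
Longest shared-prefix length: 8

8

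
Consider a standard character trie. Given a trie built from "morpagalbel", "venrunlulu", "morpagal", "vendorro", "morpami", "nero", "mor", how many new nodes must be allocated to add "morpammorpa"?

5

Walking "morpammorpa" from the root, the first 6 characters ("morpam") follow existing edges; "m" is the first miss.
Each of the 5 remaining characters creates one node.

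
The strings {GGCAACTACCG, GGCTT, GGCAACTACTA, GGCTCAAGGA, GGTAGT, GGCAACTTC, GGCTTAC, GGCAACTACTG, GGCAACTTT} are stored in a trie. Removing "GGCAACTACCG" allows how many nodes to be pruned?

2

After clearing the end-marker at "GGCAACTACCG", prune upward until reaching a node still needed by another word.
The suffix "CG" (2 nodes) is used only by "GGCAACTACCG"; the node for "GGCAACTAC" still has the child "T", so pruning stops there.
Nodes removed: 2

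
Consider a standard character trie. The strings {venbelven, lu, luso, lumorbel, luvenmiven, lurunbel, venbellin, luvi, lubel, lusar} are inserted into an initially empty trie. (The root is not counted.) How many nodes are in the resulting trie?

Trace insertions, counting only characters that open a new branch:
  "venbelven" → 9 new (v, e, n, b, e, l, v, e, n)
  "lu" → 2 new (l, u)
  "luso" → prefix "lu" already present; 2 new (s, o)
  "lumorbel" → prefix "lu" already present; 6 new (m, o, r, b, e, l)
  "luvenmiven" → prefix "lu" already present; 8 new (v, e, n, m, i, v, e, n)
  "lurunbel" → prefix "lu" already present; 6 new (r, u, n, b, e, l)
  "venbellin" → prefix "venbel" already present; 3 new (l, i, n)
  "luvi" → prefix "luv" already present; 1 new (i)
  "lubel" → prefix "lu" already present; 3 new (b, e, l)
  "lusar" → prefix "lus" already present; 2 new (a, r)
Total nodes = 9 + 2 + 2 + 6 + 8 + 6 + 3 + 1 + 3 + 2 = 42

42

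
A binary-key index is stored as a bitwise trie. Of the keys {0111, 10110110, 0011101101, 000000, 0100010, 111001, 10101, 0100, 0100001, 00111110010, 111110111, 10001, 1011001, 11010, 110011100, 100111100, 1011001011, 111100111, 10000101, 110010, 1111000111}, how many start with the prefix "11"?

Walk to "11"; the words in its subtree are exactly those with that prefix.
Words under "11": 110010, 110011100, 11010, 111001, 1111000111, 111100111, 111110111
Count: 7

7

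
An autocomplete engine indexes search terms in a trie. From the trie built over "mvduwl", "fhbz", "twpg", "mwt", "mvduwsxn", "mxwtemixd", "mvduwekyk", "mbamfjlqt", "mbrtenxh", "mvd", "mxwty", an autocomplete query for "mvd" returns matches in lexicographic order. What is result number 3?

mvduwl

Words with prefix "mvd", in lexicographic order: "mvd", "mvduwekyk", "mvduwl", "mvduwsxn"
The 3rd is mvduwl.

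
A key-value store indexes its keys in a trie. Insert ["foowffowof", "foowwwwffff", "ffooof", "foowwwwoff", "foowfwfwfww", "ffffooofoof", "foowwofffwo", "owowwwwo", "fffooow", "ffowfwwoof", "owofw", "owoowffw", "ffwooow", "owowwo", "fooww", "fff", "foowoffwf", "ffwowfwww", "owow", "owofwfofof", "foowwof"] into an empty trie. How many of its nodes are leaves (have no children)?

A leaf is a node with no children — equivalently, the end of a word that is not a proper prefix of any other stored word.
Those words: "ffffooofoof", "fffooow", "ffooof", "ffowfwwoof", "ffwooow", "ffwowfwww", "foowffowof", "foowfwfwfww", "foowoffwf", "foowwofffwo", "foowwwwffff", "foowwwwoff", "owofwfofof", "owoowffw", "owowwo", "owowwwwo"
Leaf count: 16

16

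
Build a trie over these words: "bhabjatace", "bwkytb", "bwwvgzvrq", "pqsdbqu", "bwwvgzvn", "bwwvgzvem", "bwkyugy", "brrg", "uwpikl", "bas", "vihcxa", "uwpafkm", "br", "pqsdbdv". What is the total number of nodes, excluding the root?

58

Count nodes per top-level branch (shared prefixes stored once):
  'b'-branch (bas, bhabjatace, br, brrg, bwkytb, bwkyugy, bwwvgzvem, bwwvgzvn, bwwvgzvrq): 33 nodes
  'p'-branch (pqsdbdv, pqsdbqu): 9 nodes
  'u'-branch (uwpafkm, uwpikl): 10 nodes
  'v'-branch (vihcxa): 6 nodes
Sum: 58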